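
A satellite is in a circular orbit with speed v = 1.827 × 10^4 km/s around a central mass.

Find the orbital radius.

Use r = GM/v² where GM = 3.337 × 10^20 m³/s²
v = 1.827 × 10^4 km/s = 1.827 × 10^7 m/s
GM = 3.337 × 10^20 m³/s²
v² = 3.33793 × 10^14 m²/s²
r = GM/v² = (3.337 × 10^20) / (3.33793 × 10^14) = 999722 m ≈ 999.7 km

Final answer: 999.7 km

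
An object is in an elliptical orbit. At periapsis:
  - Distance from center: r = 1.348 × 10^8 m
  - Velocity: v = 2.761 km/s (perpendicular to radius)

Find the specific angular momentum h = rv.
r = 1.348 × 10^8 m
v = 2.761 km/s = 2761 m/s
h = rv = 1.348 × 10^8 × 2761 = 3.72183 × 10^11 m²/s ≈ 3.722 × 10^11 m²/s

Final answer: h = 3.722 × 10^11 m²/s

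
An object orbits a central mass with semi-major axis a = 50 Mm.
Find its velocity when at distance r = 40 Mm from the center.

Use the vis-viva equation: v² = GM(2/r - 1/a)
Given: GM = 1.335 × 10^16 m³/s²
a = 50 Mm = 5 × 10^7 m
r = 40 Mm = 4 × 10^7 m
GM = 1.335 × 10^16 m³/s²
2/r − 1/a = 5 × 10^-8 − 2 × 10^-8 = 3 × 10^-8 m⁻¹
v² = GM (2/r − 1/a) = 4.005 × 10^8 m²/s²
v = 20012.5 m/s ≈ 20.01 km/s

Final answer: 20.01 km/s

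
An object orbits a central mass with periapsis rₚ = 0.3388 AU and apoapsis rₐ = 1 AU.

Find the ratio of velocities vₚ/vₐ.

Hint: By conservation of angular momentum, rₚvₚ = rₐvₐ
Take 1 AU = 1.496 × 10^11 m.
rₚ = 0.3388 AU = 5.06845 × 10^10 m
rₐ = 1 AU = 1.496 × 10^11 m
rₚvₚ = rₐvₐ  ⇒  vₚ/vₐ = rₐ/rₚ
vₚ/vₐ = (1.496 × 10^11) / (5.06845 × 10^10) = 2.95159

Final answer: vₚ/vₐ = 2.952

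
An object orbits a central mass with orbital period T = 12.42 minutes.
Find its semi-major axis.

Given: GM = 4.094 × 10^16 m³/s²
T = 12.42 minutes = 745.2 s
GM = 4.094 × 10^16 m³/s²
Kepler's third law: a³ = GM T² / (4π²)
T² = 555323 s²
a³ = (4.094 × 10^16) × 555323 / (4π²) = 5.75882 × 10^20 m³
a = (a³)^(1/3) = 8.31977 × 10^6 m ≈ 8.32 Mm

Final answer: 8.32 Mm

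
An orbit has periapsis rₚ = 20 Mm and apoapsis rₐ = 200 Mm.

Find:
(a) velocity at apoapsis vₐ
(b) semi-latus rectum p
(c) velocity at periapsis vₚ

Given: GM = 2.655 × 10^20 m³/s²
rₚ = 20 Mm = 2 × 10^7 m
rₐ = 200 Mm = 2 × 10^8 m
GM = 2.655 × 10^20 m³/s²
a = (rₚ + rₐ)/2 = 1.1 × 10^8 m
e = (rₐ − rₚ)/(rₐ + rₚ) = (1.8 × 10^8) / (2.2 × 10^8) = 0.818182
(a) vₐ² = GM (2/rₐ − 1/a) = 2.655 × 10^20 × (1 × 10^-8 − 9.09091 × 10^-9) = 2.41364 × 10^11 m²/s²;  vₐ = 491288 m/s ≈ 491.3 km/s
(b) 1 − e² = 0.330579;  p = a(1 − e²) = 1.1 × 10^8 × 0.330579 = 3.63636 × 10^7 m ≈ 36.36 Mm
(c) vₚ² = GM (2/rₚ − 1/a) = 2.655 × 10^20 × (1 × 10^-7 − 9.09091 × 10^-9) = 2.41364 × 10^13 m²/s²;  vₚ = 4.91288 × 10^6 m/s ≈ 4913 km/s

Final answer:
(a) velocity at apoapsis vₐ = 491.3 km/s
(b) semi-latus rectum p = 36.36 Mm
(c) velocity at periapsis vₚ = 4913 km/s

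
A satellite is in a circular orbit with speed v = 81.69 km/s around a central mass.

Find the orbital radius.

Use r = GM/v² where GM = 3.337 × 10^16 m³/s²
v = 81.69 km/s = 81690 m/s
GM = 3.337 × 10^16 m³/s²
v² = 6.67326 × 10^9 m²/s²
r = GM/v² = (3.337 × 10^16) / (6.67326 × 10^9) = 5.00056 × 10^6 m ≈ 5.001 Mm

Final answer: 5.001 Mm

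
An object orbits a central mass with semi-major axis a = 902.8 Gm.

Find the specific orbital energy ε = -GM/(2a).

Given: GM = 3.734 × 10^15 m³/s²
a = 902.8 Gm = 9.028 × 10^11 m
GM = 3.734 × 10^15 m³/s²
2a = 1.8056 × 10^12 m
ε = −GM/(2a) = -2068.01 J/kg ≈ -2.068 kJ/kg

Final answer: -2.068 kJ/kg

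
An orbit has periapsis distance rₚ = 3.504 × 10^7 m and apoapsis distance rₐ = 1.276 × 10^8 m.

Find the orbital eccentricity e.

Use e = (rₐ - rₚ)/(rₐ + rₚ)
rₚ = 3.504 × 10^7 m
rₐ = 1.276 × 10^8 m
rₐ − rₚ = 9.256 × 10^7 m
rₐ + rₚ = 1.6264 × 10^8 m
e = (rₐ − rₚ)/(rₐ + rₚ) = 0.56911

Final answer: e = 0.5691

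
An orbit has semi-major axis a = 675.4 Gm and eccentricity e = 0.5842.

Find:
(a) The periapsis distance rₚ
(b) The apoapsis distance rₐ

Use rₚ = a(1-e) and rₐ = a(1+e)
a = 675.4 Gm = 6.754 × 10^11 m
e = 0.5842:  1 − e = 0.4158,  1 + e = 1.5842
(a) rₚ = a(1 − e) = 6.754 × 10^11 m × 0.4158 = 2.80831 × 10^11 m ≈ 280.8 Gm
(b) rₐ = a(1 + e) = 6.754 × 10^11 m × 1.5842 = 1.06997 × 10^12 m ≈ 1.07 Tm

Final answer:
(a) rₚ = 280.8 Gm
(b) rₐ = 1.07 Tm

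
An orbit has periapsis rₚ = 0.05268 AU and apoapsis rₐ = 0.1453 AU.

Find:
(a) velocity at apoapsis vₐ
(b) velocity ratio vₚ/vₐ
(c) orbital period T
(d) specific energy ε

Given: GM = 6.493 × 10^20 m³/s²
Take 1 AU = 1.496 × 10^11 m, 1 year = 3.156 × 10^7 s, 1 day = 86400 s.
rₚ = 0.05268 AU = 7.88093 × 10^9 m
rₐ = 0.1453 AU = 2.17369 × 10^10 m
GM = 6.493 × 10^20 m³/s²
a = (rₚ + rₐ)/2 = 1.48089 × 10^10 m
e = (rₐ − rₚ)/(rₐ + rₚ) = (1.3856 × 10^10) / (2.96178 × 10^10) = 0.467825
(a) vₐ² = GM (2/rₐ − 1/a) = 6.493 × 10^20 × (9.20095 × 10^-11 − 6.75269 × 10^-11) = 1.58965 × 10^10 m²/s²;  vₐ = 126081 m/s ≈ 26.6 AU/year
(b) vₚ/vₐ = rₐ/rₚ (angular momentum) = (2.17369 × 10^10) / (7.88093 × 10^9) = 2.75816 ≈ 2.758
(c) a³ = 3.24765 × 10^30 m³;  T = 2π √(a³/GM) = 2π × 70723.2 s = 444367 s ≈ 5.143 days
(d) 2a = 2.96178 × 10^10 m;  ε = −GM/(2a) = -2.19226 × 10^10 J/kg ≈ -21.92 GJ/kg

Final answer:
(a) velocity at apoapsis vₐ = 26.6 AU/year
(b) velocity ratio vₚ/vₐ = 2.758
(c) orbital period T = 5.143 days
(d) specific energy ε = -21.92 GJ/kg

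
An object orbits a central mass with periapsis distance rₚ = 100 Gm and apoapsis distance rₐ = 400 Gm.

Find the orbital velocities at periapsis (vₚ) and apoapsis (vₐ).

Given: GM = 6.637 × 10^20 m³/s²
rₚ = 100 Gm = 1 × 10^11 m
rₐ = 400 Gm = 4 × 10^11 m
GM = 6.637 × 10^20 m³/s²
a = (rₚ + rₐ)/2 = 2.5 × 10^11 m
Vis-viva: v² = GM (2/r − 1/a)
vₚ² = 6.637 × 10^20 × (2 × 10^-11 − 4 × 10^-12) = 1.06192 × 10^10 m²/s²
vₚ = 103050 m/s ≈ 103 km/s
vₐ² = 6.637 × 10^20 × (5 × 10^-12 − 4 × 10^-12) = 6.637 × 10^8 m²/s²
vₐ = 25762.4 m/s ≈ 25.76 km/s

Final answer: vₚ = 103 km/s, vₐ = 25.76 km/s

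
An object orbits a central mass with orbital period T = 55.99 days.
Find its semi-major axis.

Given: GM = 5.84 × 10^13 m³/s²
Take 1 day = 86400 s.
T = 55.99 days = 4.83754 × 10^6 s
GM = 5.84 × 10^13 m³/s²
Kepler's third law: a³ = GM T² / (4π²)
T² = 2.34018 × 10^13 s²
a³ = (5.84 × 10^13) × (2.34018 × 10^13) / (4π²) = 3.4618 × 10^25 m³
a = (a³)^(1/3) = 3.25912 × 10^8 m ≈ 3.259 × 10^8 m

Final answer: 3.259 × 10^8 m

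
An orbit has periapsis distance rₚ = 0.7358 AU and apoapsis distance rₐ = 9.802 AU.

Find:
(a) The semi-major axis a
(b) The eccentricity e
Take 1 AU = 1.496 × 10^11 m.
rₚ = 0.7358 AU = 1.10076 × 10^11 m
rₐ = 9.802 AU = 1.46638 × 10^12 m
(a) a = (rₚ + rₐ)/2 = 7.88227 × 10^11 m ≈ 5.269 AU
(b) e = (rₐ − rₚ)/(rₐ + rₚ) = (1.3563 × 10^12) / (1.57645 × 10^12) = 0.86035

Final answer:
(a) a = 5.269 AU
(b) e = 0.8604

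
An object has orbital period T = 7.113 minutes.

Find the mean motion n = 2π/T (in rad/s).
T = 7.113 minutes = 426.78 s
n = 2π / 426.78 s = 0.0147223 rad/s ≈ 0.01472 rad/s

Final answer: n = 0.01472 rad/s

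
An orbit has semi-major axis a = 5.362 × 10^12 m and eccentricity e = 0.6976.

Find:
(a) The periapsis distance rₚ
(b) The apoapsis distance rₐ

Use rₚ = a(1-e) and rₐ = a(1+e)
a = 5.362 × 10^12 m
e = 0.6976:  1 − e = 0.3024,  1 + e = 1.6976
(a) rₚ = a(1 − e) = 5.362 × 10^12 m × 0.3024 = 1.62147 × 10^12 m ≈ 1.621 × 10^12 m
(b) rₐ = a(1 + e) = 5.362 × 10^12 m × 1.6976 = 9.10253 × 10^12 m ≈ 9.103 × 10^12 m

Final answer:
(a) rₚ = 1.621 × 10^12 m
(b) rₐ = 9.103 × 10^12 m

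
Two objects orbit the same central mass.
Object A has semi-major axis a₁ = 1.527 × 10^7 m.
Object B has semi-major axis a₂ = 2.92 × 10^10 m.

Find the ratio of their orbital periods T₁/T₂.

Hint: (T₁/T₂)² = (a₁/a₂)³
a₁ = 1.527 × 10^7 m
a₂ = 2.92 × 10^10 m
a₁/a₂ = 0.000522945
T₁/T₂ = (a₁/a₂)^(3/2) = (0.000522945)^1.5 = 1.19587 × 10^-5

Final answer: T₁/T₂ = 1.196 × 10^-5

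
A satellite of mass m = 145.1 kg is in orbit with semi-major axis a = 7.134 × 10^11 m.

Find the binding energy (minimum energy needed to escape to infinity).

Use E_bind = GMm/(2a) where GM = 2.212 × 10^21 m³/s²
a = 7.134 × 10^11 m
GM = 2.212 × 10^21 m³/s²
m = 145.1 kg
GMm = 2.212 × 10^21 × 145.1 = 3.20961 × 10^23 m³·kg/s²
2a = 1.4268 × 10^12 m
E_bind = GMm/(2a) = 2.24952 × 10^11 J ≈ 225 GJ

Final answer: 225 GJ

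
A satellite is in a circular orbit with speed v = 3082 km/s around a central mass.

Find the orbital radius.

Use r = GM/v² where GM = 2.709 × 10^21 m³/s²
v = 3082 km/s = 3.082 × 10^6 m/s
GM = 2.709 × 10^21 m³/s²
v² = 9.49872 × 10^12 m²/s²
r = GM/v² = (2.709 × 10^21) / (9.49872 × 10^12) = 2.85196 × 10^8 m ≈ 2.852 × 10^8 m

Final answer: 2.852 × 10^8 m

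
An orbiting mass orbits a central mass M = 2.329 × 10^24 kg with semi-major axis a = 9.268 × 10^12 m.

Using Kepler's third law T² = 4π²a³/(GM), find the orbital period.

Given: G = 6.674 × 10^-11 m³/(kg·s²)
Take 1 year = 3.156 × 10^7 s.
M = 2.329 × 10^24 kg
GM = G × M = 6.674 × 10^-11 × 2.329 × 10^24 = 1.55437 × 10^14 m³/s²
a = 9.268 × 10^12 m
a³ = 7.96082 × 10^38 m³
T = 2π √(a³/GM) = 2π √((7.96082 × 10^38) / (1.55437 × 10^14)) = 2π × 2.26309 × 10^12 s
T = 1.42194 × 10^13 s ≈ 4.506 × 10^5 years

Final answer: 4.506 × 10^5 years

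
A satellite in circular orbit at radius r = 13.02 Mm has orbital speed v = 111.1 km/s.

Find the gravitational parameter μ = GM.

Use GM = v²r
r = 13.02 Mm = 1.302 × 10^7 m
v = 111.1 km/s = 111100 m/s
v² = 1.23432 × 10^10 m²/s²
GM = v²r = 1.23432 × 10^10 × 1.302 × 10^7 = 1.60709 × 10^17 m³/s²
GM ≈ 1.607 × 10^17 m³/s²

Final answer: GM = 1.607 × 10^17 m³/s²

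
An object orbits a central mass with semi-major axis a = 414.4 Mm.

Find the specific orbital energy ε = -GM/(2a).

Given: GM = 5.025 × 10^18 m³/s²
a = 414.4 Mm = 4.144 × 10^8 m
GM = 5.025 × 10^18 m³/s²
2a = 8.288 × 10^8 m
ε = −GM/(2a) = -6.06298 × 10^9 J/kg ≈ -6.063 GJ/kg

Final answer: -6.063 GJ/kg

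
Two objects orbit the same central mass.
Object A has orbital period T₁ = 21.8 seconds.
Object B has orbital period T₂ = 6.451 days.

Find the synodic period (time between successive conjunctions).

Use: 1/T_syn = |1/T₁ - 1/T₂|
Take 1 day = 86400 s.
T₁ = 21.8 seconds
T₂ = 6.451 days = 557366 s
1/T₁ = 0.0458716 s⁻¹
1/T₂ = 1.79415 × 10^-6 s⁻¹
|1/T₁ − 1/T₂| = 0.0458698 s⁻¹
T_syn = 1 / |1/T₁ − 1/T₂| = 21.8009 s ≈ 21.8 seconds

Final answer: T_syn = 21.8 seconds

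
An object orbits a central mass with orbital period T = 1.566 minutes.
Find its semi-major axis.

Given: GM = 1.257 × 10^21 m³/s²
T = 1.566 minutes = 93.96 s
GM = 1.257 × 10^21 m³/s²
Kepler's third law: a³ = GM T² / (4π²)
T² = 8828.48 s²
a³ = (1.257 × 10^21) × 8828.48 / (4π²) = 2.811 × 10^23 m³
a = (a³)^(1/3) = 6.55069 × 10^7 m ≈ 65.51 Mm

Final answer: 65.51 Mm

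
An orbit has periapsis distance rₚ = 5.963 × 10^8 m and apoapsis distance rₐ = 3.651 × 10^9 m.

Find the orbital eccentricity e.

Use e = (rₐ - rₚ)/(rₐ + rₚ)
rₚ = 5.963 × 10^8 m
rₐ = 3.651 × 10^9 m
rₐ − rₚ = 3.0547 × 10^9 m
rₐ + rₚ = 4.2473 × 10^9 m
e = (rₐ − rₚ)/(rₐ + rₚ) = 0.71921

Final answer: e = 0.7192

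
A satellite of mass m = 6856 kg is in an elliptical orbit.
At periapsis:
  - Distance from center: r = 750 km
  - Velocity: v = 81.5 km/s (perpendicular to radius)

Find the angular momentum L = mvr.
r = 750 km = 750000 m
v = 81.5 km/s = 81500 m/s
vr = 81500 × 750000 = 6.1125 × 10^10 m²/s
L = m × vr = 6856 × 6.1125 × 10^10 = 4.19073 × 10^14 kg·m²/s ≈ 4.191 × 10^14 kg·m²/s

Final answer: L = 4.191 × 10^14 kg·m²/s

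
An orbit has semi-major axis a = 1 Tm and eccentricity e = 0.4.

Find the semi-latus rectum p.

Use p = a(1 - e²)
a = 1 Tm = 1 × 10^12 m
e = 0.4,  e² = 0.16,  1 − e² = 0.84
p = a(1 − e²) = 1 × 10^12 m × 0.84 = 8.4 × 10^11 m ≈ 840 Gm

Final answer: p = 840 Gm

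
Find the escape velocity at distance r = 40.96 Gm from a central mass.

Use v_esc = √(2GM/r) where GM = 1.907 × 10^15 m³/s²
r = 40.96 Gm = 4.096 × 10^10 m
GM = 1.907 × 10^15 m³/s²
2GM/r = 2 × (1.907 × 10^15) / (4.096 × 10^10) = 93115.2 m²/s²
v_esc = √(2GM/r) = 305.148 m/s ≈ 305.1 m/s

Final answer: 305.1 m/s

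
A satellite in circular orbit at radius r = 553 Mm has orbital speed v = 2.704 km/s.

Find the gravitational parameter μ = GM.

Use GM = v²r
r = 553 Mm = 5.53 × 10^8 m
v = 2.704 km/s = 2704 m/s
v² = 7.31162 × 10^6 m²/s²
GM = v²r = 7.31162 × 10^6 × 5.53 × 10^8 = 4.04332 × 10^15 m³/s²
GM ≈ 4.043 × 10^15 m³/s²

Final answer: GM = 4.043 × 10^15 m³/s²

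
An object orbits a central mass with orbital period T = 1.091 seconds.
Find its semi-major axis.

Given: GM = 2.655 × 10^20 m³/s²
T = 1.091 seconds
GM = 2.655 × 10^20 m³/s²
Kepler's third law: a³ = GM T² / (4π²)
T² = 1.19028 s²
a³ = (2.655 × 10^20) × 1.19028 / (4π²) = 8.00487 × 10^18 m³
a = (a³)^(1/3) = 2.00041 × 10^6 m ≈ 2 Mm

Final answer: 2 Mm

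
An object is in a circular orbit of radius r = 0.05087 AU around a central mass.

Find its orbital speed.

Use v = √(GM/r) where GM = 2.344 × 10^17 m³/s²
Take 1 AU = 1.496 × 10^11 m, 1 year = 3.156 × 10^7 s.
r = 0.05087 AU = 7.61015 × 10^9 m
GM = 2.344 × 10^17 m³/s²
GM/r = (2.344 × 10^17) / (7.61015 × 10^9) = 3.0801 × 10^7 m²/s²
v = √(GM/r) = 5549.86 m/s ≈ 1.171 AU/year

Final answer: 1.171 AU/year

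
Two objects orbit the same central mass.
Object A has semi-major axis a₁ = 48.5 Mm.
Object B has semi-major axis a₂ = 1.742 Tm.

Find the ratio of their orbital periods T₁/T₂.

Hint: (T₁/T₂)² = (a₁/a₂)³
a₁ = 48.5 Mm = 4.85 × 10^7 m
a₂ = 1.742 Tm = 1.742 × 10^12 m
a₁/a₂ = 2.78416 × 10^-5
T₁/T₂ = (a₁/a₂)^(3/2) = (2.78416 × 10^-5)^1.5 = 1.46906 × 10^-7

Final answer: T₁/T₂ = 1.469 × 10^-7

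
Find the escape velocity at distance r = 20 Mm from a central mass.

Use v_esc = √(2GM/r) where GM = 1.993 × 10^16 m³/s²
r = 20 Mm = 2 × 10^7 m
GM = 1.993 × 10^16 m³/s²
2GM/r = 2 × (1.993 × 10^16) / (2 × 10^7) = 1.993 × 10^9 m²/s²
v_esc = √(2GM/r) = 44643 m/s ≈ 44.64 km/s

Final answer: 44.64 km/s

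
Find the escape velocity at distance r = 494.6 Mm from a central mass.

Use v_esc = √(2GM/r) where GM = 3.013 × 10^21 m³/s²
r = 494.6 Mm = 4.946 × 10^8 m
GM = 3.013 × 10^21 m³/s²
2GM/r = 2 × (3.013 × 10^21) / (4.946 × 10^8) = 1.21836 × 10^13 m²/s²
v_esc = √(2GM/r) = 3.4905 × 10^6 m/s ≈ 3490 km/s

Final answer: 3490 km/s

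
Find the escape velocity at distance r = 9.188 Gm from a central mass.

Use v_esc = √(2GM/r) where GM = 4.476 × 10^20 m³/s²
r = 9.188 Gm = 9.188 × 10^9 m
GM = 4.476 × 10^20 m³/s²
2GM/r = 2 × (4.476 × 10^20) / (9.188 × 10^9) = 9.74314 × 10^10 m²/s²
v_esc = √(2GM/r) = 312140 m/s ≈ 312.1 km/s

Final answer: 312.1 km/s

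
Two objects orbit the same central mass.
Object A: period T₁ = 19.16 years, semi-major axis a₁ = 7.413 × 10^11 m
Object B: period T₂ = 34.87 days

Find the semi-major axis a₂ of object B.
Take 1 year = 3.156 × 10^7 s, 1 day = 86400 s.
T₁ = 19.16 years = 6.0469 × 10^8 s
T₂ = 34.87 days = 3.01277 × 10^6 s
a₁ = 7.413 × 10^11 m
Kepler's third law: (T₂/T₁)² = (a₂/a₁)³  ⇒  a₂ = a₁ (T₂/T₁)^(2/3)
T₂/T₁ = 0.00498234
(T₂/T₁)^(2/3) = 0.0291713
a₂ = 7.413 × 10^11 m × 0.0291713 = 2.16247 × 10^10 m ≈ 2.162 × 10^10 m

Final answer: a₂ = 2.162 × 10^10 m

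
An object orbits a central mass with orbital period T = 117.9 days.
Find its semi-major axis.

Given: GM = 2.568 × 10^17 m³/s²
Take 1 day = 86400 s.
T = 117.9 days = 1.01866 × 10^7 s
GM = 2.568 × 10^17 m³/s²
Kepler's third law: a³ = GM T² / (4π²)
T² = 1.03766 × 10^14 s²
a³ = (2.568 × 10^17) × (1.03766 × 10^14) / (4π²) = 6.74979 × 10^29 m³
a = (a³)^(1/3) = 8.77196 × 10^9 m ≈ 8.772 × 10^9 m

Final answer: 8.772 × 10^9 m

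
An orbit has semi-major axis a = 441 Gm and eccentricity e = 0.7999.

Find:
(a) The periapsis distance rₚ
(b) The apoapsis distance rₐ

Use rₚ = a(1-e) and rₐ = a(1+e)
a = 441 Gm = 4.41 × 10^11 m
e = 0.7999:  1 − e = 0.2001,  1 + e = 1.7999
(a) rₚ = a(1 − e) = 4.41 × 10^11 m × 0.2001 = 8.82441 × 10^10 m ≈ 88.24 Gm
(b) rₐ = a(1 + e) = 4.41 × 10^11 m × 1.7999 = 7.93756 × 10^11 m ≈ 793.8 Gm

Final answer:
(a) rₚ = 88.24 Gm
(b) rₐ = 793.8 Gm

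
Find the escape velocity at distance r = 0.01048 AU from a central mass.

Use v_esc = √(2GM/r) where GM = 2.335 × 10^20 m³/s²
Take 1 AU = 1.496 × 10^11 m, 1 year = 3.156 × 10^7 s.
r = 0.01048 AU = 1.56781 × 10^9 m
GM = 2.335 × 10^20 m³/s²
2GM/r = 2 × (2.335 × 10^20) / (1.56781 × 10^9) = 2.97868 × 10^11 m²/s²
v_esc = √(2GM/r) = 545773 m/s ≈ 115.1 AU/year

Final answer: 115.1 AU/year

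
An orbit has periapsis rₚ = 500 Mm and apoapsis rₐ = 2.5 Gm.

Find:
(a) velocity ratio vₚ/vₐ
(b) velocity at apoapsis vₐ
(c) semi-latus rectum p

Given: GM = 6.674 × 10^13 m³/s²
rₚ = 500 Mm = 5 × 10^8 m
rₐ = 2.5 Gm = 2.5 × 10^9 m
GM = 6.674 × 10^13 m³/s²
a = (rₚ + rₐ)/2 = 1.5 × 10^9 m
e = (rₐ − rₚ)/(rₐ + rₚ) = (2 × 10^9) / (3 × 10^9) = 0.666667
(a) vₚ/vₐ = rₐ/rₚ (angular momentum) = (2.5 × 10^9) / (5 × 10^8) = 5 ≈ 5
(b) vₐ² = GM (2/rₐ − 1/a) = 6.674 × 10^13 × (8 × 10^-10 − 6.66667 × 10^-10) = 8898.67 m²/s²;  vₐ = 94.3327 m/s ≈ 94.33 m/s
(c) 1 − e² = 0.555556;  p = a(1 − e²) = 1.5 × 10^9 × 0.555556 = 8.33333 × 10^8 m ≈ 833.3 Mm

Final answer:
(a) velocity ratio vₚ/vₐ = 5
(b) velocity at apoapsis vₐ = 94.33 m/s
(c) semi-latus rectum p = 833.3 Mm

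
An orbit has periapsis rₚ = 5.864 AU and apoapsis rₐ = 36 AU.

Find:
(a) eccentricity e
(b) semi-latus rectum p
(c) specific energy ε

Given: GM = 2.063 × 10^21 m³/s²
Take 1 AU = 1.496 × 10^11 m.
rₚ = 5.864 AU = 8.77254 × 10^11 m
rₐ = 36 AU = 5.3856 × 10^12 m
GM = 2.063 × 10^21 m³/s²
a = (rₚ + rₐ)/2 = 3.13143 × 10^12 m
e = (rₐ − rₚ)/(rₐ + rₚ) = (4.50835 × 10^12) / (6.26285 × 10^12) = 0.719855
(a) e = 0.719855 ≈ 0.7199
(b) 1 − e² = 0.481809;  p = a(1 − e²) = 3.13143 × 10^12 × 0.481809 = 1.50875 × 10^12 m ≈ 10.09 AU
(c) 2a = 6.26285 × 10^12 m;  ε = −GM/(2a) = -3.29403 × 10^8 J/kg ≈ -329.4 MJ/kg

Final answer:
(a) eccentricity e = 0.7199
(b) semi-latus rectum p = 10.09 AU
(c) specific energy ε = -329.4 MJ/kg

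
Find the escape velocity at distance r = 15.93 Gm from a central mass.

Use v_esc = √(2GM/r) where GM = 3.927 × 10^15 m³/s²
r = 15.93 Gm = 1.593 × 10^10 m
GM = 3.927 × 10^15 m³/s²
2GM/r = 2 × (3.927 × 10^15) / (1.593 × 10^10) = 493032 m²/s²
v_esc = √(2GM/r) = 702.162 m/s ≈ 702.2 m/s

Final answer: 702.2 m/s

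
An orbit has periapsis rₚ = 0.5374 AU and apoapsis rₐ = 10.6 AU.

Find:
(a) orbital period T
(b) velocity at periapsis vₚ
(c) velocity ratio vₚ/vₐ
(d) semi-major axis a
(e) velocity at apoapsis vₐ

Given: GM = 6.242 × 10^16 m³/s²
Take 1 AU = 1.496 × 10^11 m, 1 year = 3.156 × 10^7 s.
rₚ = 0.5374 AU = 8.0395 × 10^10 m
rₐ = 10.6 AU = 1.58576 × 10^12 m
GM = 6.242 × 10^16 m³/s²
a = (rₚ + rₐ)/2 = 8.33078 × 10^11 m
e = (rₐ − rₚ)/(rₐ + rₚ) = (1.50536 × 10^12) / (1.66616 × 10^12) = 0.903496
(a) a³ = 5.78171 × 10^35 m³;  T = 2π √(a³/GM) = 2π × 3.04345 × 10^9 s = 1.91226 × 10^10 s ≈ 605.9 years
(b) vₚ² = GM (2/rₚ − 1/a) = 6.242 × 10^16 × (2.48772 × 10^-11 − 1.20037 × 10^-12) = 1.47791 × 10^6 m²/s²;  vₚ = 1215.69 m/s ≈ 0.2565 AU/year
(c) vₚ/vₐ = rₐ/rₚ (angular momentum) = (1.58576 × 10^12) / (8.0395 × 10^10) = 19.7246 ≈ 19.72
(d) a = 8.33078 × 10^11 m ≈ 5.569 AU
(e) vₐ² = GM (2/rₐ − 1/a) = 6.242 × 10^16 × (1.26122 × 10^-12 − 1.20037 × 10^-12) = 3798.66 m²/s²;  vₐ = 61.6333 m/s ≈ 61.63 m/s

Final answer:
(a) orbital period T = 605.9 years
(b) velocity at periapsis vₚ = 0.2565 AU/year
(c) velocity ratio vₚ/vₐ = 19.72
(d) semi-major axis a = 5.569 AU
(e) velocity at apoapsis vₐ = 61.63 m/s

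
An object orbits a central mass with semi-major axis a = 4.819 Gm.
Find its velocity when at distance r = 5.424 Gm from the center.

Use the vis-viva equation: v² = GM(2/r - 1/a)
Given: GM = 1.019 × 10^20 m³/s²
a = 4.819 Gm = 4.819 × 10^9 m
r = 5.424 Gm = 5.424 × 10^9 m
GM = 1.019 × 10^20 m³/s²
2/r − 1/a = 3.68732 × 10^-10 − 2.07512 × 10^-10 = 1.6122 × 10^-10 m⁻¹
v² = GM (2/r − 1/a) = 1.64283 × 10^10 m²/s²
v = 128173 m/s ≈ 128.2 km/s

Final answer: 128.2 km/s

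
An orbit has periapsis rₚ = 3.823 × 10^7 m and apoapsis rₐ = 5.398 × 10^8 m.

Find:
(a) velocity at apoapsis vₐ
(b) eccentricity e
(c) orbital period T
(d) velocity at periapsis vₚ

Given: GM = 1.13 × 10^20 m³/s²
rₚ = 3.823 × 10^7 m
rₐ = 5.398 × 10^8 m
GM = 1.13 × 10^20 m³/s²
a = (rₚ + rₐ)/2 = 2.89015 × 10^8 m
e = (rₐ − rₚ)/(rₐ + rₚ) = (5.0157 × 10^8) / (5.7803 × 10^8) = 0.867723
(a) vₐ² = GM (2/rₐ − 1/a) = 1.13 × 10^20 × (3.70508 × 10^-9 − 3.46003 × 10^-9) = 2.76904 × 10^10 m²/s²;  vₐ = 166404 m/s ≈ 166.4 km/s
(b) e = 0.867723 ≈ 0.8677
(c) a³ = 2.41413 × 10^25 m³;  T = 2π √(a³/GM) = 2π × 462.212 s = 2904.16 s ≈ 48.4 minutes
(d) vₚ² = GM (2/rₚ − 1/a) = 1.13 × 10^20 × (5.23149 × 10^-8 − 3.46003 × 10^-9) = 5.5206 × 10^12 m²/s²;  vₚ = 2.3496 × 10^6 m/s ≈ 2350 km/s

Final answer:
(a) velocity at apoapsis vₐ = 166.4 km/s
(b) eccentricity e = 0.8677
(c) orbital period T = 48.4 minutes
(d) velocity at periapsis vₚ = 2350 km/s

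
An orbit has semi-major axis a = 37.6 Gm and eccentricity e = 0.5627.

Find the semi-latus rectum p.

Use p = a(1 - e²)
a = 37.6 Gm = 3.76 × 10^10 m
e = 0.5627,  e² = 0.316631,  1 − e² = 0.683369
p = a(1 − e²) = 3.76 × 10^10 m × 0.683369 = 2.56947 × 10^10 m ≈ 25.69 Gm

Final answer: p = 25.69 Gm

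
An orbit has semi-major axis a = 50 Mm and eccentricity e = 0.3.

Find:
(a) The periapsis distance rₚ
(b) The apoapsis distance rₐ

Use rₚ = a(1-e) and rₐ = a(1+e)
a = 50 Mm = 5 × 10^7 m
e = 0.3:  1 − e = 0.7,  1 + e = 1.3
(a) rₚ = a(1 − e) = 5 × 10^7 m × 0.7 = 3.5 × 10^7 m ≈ 35 Mm
(b) rₐ = a(1 + e) = 5 × 10^7 m × 1.3 = 6.5 × 10^7 m ≈ 65 Mm

Final answer:
(a) rₚ = 35 Mm
(b) rₐ = 65 Mm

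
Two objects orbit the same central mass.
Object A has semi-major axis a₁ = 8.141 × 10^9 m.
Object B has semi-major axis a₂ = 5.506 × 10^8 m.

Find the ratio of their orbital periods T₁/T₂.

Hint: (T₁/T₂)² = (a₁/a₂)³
a₁ = 8.141 × 10^9 m
a₂ = 5.506 × 10^8 m
a₁/a₂ = 14.7857
T₁/T₂ = (a₁/a₂)^(3/2) = (14.7857)^1.5 = 56.8542

Final answer: T₁/T₂ = 56.85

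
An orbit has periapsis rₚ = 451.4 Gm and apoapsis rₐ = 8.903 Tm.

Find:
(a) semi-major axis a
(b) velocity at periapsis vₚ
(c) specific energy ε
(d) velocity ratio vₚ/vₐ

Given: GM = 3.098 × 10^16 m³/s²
rₚ = 451.4 Gm = 4.514 × 10^11 m
rₐ = 8.903 Tm = 8.903 × 10^12 m
GM = 3.098 × 10^16 m³/s²
a = (rₚ + rₐ)/2 = 4.6772 × 10^12 m
e = (rₐ − rₚ)/(rₐ + rₚ) = (8.4516 × 10^12) / (9.3544 × 10^12) = 0.903489
(a) a = 4.6772 × 10^12 m ≈ 4.677 Tm
(b) vₚ² = GM (2/rₚ − 1/a) = 3.098 × 10^16 × (4.43066 × 10^-12 − 2.13803 × 10^-13) = 130638 m²/s²;  vₚ = 361.439 m/s ≈ 361.4 m/s
(c) 2a = 9.3544 × 10^12 m;  ε = −GM/(2a) = -3311.81 J/kg ≈ -3.312 kJ/kg
(d) vₚ/vₐ = rₐ/rₚ (angular momentum) = (8.903 × 10^12) / (4.514 × 10^11) = 19.7231 ≈ 19.72

Final answer:
(a) semi-major axis a = 4.677 Tm
(b) velocity at periapsis vₚ = 361.4 m/s
(c) specific energy ε = -3.312 kJ/kg
(d) velocity ratio vₚ/vₐ = 19.72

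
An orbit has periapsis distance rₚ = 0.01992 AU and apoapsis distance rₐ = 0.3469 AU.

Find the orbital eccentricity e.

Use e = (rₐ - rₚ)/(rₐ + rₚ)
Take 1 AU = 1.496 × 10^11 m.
rₚ = 0.01992 AU = 2.98003 × 10^9 m
rₐ = 0.3469 AU = 5.18962 × 10^10 m
rₐ − rₚ = 4.89162 × 10^10 m
rₐ + rₚ = 5.48763 × 10^10 m
e = (rₐ − rₚ)/(rₐ + rₚ) = 0.891391

Final answer: e = 0.8914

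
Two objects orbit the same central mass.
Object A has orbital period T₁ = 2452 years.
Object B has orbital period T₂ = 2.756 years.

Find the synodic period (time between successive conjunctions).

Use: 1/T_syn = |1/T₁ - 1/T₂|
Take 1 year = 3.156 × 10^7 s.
T₁ = 2452 years = 7.73851 × 10^10 s
T₂ = 2.756 years = 8.69794 × 10^7 s
1/T₁ = 1.29224 × 10^-11 s⁻¹
1/T₂ = 1.1497 × 10^-8 s⁻¹
|1/T₁ − 1/T₂| = 1.14841 × 10^-8 s⁻¹
T_syn = 1 / |1/T₁ − 1/T₂| = 8.70772 × 10^7 s ≈ 2.759 years

Final answer: T_syn = 2.759 years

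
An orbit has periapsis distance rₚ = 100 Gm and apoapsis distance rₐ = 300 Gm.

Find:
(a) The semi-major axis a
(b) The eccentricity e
rₚ = 100 Gm = 1 × 10^11 m
rₐ = 300 Gm = 3 × 10^11 m
(a) a = (rₚ + rₐ)/2 = 2 × 10^11 m ≈ 200 Gm
(b) e = (rₐ − rₚ)/(rₐ + rₚ) = (2 × 10^11) / (4 × 10^11) = 0.5

Final answer:
(a) a = 200 Gm
(b) e = 0.5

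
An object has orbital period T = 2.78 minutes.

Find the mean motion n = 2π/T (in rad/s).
T = 2.78 minutes = 166.8 s
n = 2π / 166.8 s = 0.037669 rad/s ≈ 0.03767 rad/s

Final answer: n = 0.03767 rad/s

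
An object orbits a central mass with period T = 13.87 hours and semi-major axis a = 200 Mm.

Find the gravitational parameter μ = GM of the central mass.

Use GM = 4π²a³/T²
T = 13.87 hours = 49932 s
a = 200 Mm = 2 × 10^8 m
a³ = 8 × 10^24 m³
T² = 2.4932 × 10^9 s²
GM = 4π² × (8 × 10^24) / (2.4932 × 10^9) = 1.26675 × 10^17 m³/s²
GM ≈ 1.267 × 10^17 m³/s²

Final answer: GM = 1.267 × 10^17 m³/s²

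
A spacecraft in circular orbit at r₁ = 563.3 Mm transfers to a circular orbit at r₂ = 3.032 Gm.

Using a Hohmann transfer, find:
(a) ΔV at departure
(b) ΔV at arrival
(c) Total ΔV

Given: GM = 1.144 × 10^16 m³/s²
r₁ = 563.3 Mm = 5.633 × 10^8 m
r₂ = 3.032 Gm = 3.032 × 10^9 m
GM = 1.144 × 10^16 m³/s²
Transfer ellipse: a_t = (r₁ + r₂)/2 = 1.79765 × 10^9 m
Circular speed at r₁: v₁ = √(GM/r₁) = 4506.54 m/s
Transfer speed at r₁ (periapsis): v₁ₜ = √(GM(2/r₁ − 1/a_t)) = 5852.69 m/s
(a) ΔV₁ = v₁ₜ − v₁ = 1346.15 m/s ≈ 1.346 km/s
Circular speed at r₂: v₂ = √(GM/r₂) = 1942.44 m/s
Transfer speed at r₂ (apoapsis): v₂ₜ = √(GM(2/r₂ − 1/a_t)) = 1087.34 m/s
(b) ΔV₂ = v₂ − v₂ₜ = 855.103 m/s ≈ 855.1 m/s
(c) ΔV_total = ΔV₁ + ΔV₂ = 2201.25 m/s ≈ 2.201 km/s

Final answer:
(a) ΔV₁ = 1.346 km/s
(b) ΔV₂ = 855.1 m/s
(c) ΔV_total = 2.201 km/s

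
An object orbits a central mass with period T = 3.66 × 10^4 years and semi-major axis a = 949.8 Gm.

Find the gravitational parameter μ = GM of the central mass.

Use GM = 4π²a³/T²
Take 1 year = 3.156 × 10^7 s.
T = 3.66 × 10^4 years = 1.1551 × 10^12 s
a = 949.8 Gm = 9.498 × 10^11 m
a³ = 8.56834 × 10^35 m³
T² = 1.33425 × 10^24 s²
GM = 4π² × (8.56834 × 10^35) / (1.33425 × 10^24) = 2.53525 × 10^13 m³/s²
GM ≈ 2.535 × 10^13 m³/s²

Final answer: GM = 2.535 × 10^13 m³/s²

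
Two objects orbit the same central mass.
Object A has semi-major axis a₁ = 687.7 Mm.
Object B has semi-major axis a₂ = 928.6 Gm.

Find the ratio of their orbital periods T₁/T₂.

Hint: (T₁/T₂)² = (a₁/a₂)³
a₁ = 687.7 Mm = 6.877 × 10^8 m
a₂ = 928.6 Gm = 9.286 × 10^11 m
a₁/a₂ = 0.000740577
T₁/T₂ = (a₁/a₂)^(3/2) = (0.000740577)^1.5 = 2.01537 × 10^-5

Final answer: T₁/T₂ = 2.015 × 10^-5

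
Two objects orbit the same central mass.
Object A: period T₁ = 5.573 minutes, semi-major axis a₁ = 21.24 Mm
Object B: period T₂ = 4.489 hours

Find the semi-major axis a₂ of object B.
T₁ = 5.573 minutes = 334.38 s
T₂ = 4.489 hours = 16160.4 s
a₁ = 21.24 Mm = 2.124 × 10^7 m
Kepler's third law: (T₂/T₁)² = (a₂/a₁)³  ⇒  a₂ = a₁ (T₂/T₁)^(2/3)
T₂/T₁ = 48.3294
(T₂/T₁)^(2/3) = 13.2681
a₂ = 2.124 × 10^7 m × 13.2681 = 2.81814 × 10^8 m ≈ 281.8 Mm

Final answer: a₂ = 281.8 Mm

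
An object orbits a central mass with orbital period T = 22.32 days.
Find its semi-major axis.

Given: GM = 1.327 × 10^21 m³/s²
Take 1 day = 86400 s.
T = 22.32 days = 1.92845 × 10^6 s
GM = 1.327 × 10^21 m³/s²
Kepler's third law: a³ = GM T² / (4π²)
T² = 3.71891 × 10^12 s²
a³ = (1.327 × 10^21) × (3.71891 × 10^12) / (4π²) = 1.25005 × 10^32 m³
a = (a³)^(1/3) = 5.00007 × 10^10 m ≈ 50 Gm

Final answer: 50 Gm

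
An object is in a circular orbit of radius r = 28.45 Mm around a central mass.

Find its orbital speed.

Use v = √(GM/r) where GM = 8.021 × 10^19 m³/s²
r = 28.45 Mm = 2.845 × 10^7 m
GM = 8.021 × 10^19 m³/s²
GM/r = (8.021 × 10^19) / (2.845 × 10^7) = 2.81933 × 10^12 m²/s²
v = √(GM/r) = 1.67909 × 10^6 m/s ≈ 1679 km/s

Final answer: 1679 km/s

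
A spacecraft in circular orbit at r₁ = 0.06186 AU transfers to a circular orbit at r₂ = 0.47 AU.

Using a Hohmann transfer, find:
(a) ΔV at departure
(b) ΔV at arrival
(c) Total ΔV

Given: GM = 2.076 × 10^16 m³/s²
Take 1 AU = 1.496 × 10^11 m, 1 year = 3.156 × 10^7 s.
r₁ = 0.06186 AU = 9.25426 × 10^9 m
r₂ = 0.47 AU = 7.0312 × 10^10 m
GM = 2.076 × 10^16 m³/s²
Transfer ellipse: a_t = (r₁ + r₂)/2 = 3.97831 × 10^10 m
Circular speed at r₁: v₁ = √(GM/r₁) = 1497.76 m/s
Transfer speed at r₁ (periapsis): v₁ₜ = √(GM(2/r₁ − 1/a_t)) = 1991.17 m/s
(a) ΔV₁ = v₁ₜ − v₁ = 493.407 m/s ≈ 0.1041 AU/year
Circular speed at r₂: v₂ = √(GM/r₂) = 543.374 m/s
Transfer speed at r₂ (apoapsis): v₂ₜ = √(GM(2/r₂ − 1/a_t)) = 262.072 m/s
(b) ΔV₂ = v₂ − v₂ₜ = 281.302 m/s ≈ 281.3 m/s
(c) ΔV_total = ΔV₁ + ΔV₂ = 774.709 m/s ≈ 0.1634 AU/year

Final answer:
(a) ΔV₁ = 0.1041 AU/year
(b) ΔV₂ = 281.3 m/s
(c) ΔV_total = 0.1634 AU/year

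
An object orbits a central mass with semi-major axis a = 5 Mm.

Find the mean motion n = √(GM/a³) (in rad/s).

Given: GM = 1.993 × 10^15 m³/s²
a = 5 Mm = 5 × 10^6 m
GM = 1.993 × 10^15 m³/s²
a³ = 1.25 × 10^20 m³
GM/a³ = (1.993 × 10^15) / (1.25 × 10^20) = 1.5944 × 10^-5 s⁻²
n = √(GM/a³) = 0.00399299 rad/s ≈ 0.003993 rad/s

Final answer: n = 0.003993 rad/s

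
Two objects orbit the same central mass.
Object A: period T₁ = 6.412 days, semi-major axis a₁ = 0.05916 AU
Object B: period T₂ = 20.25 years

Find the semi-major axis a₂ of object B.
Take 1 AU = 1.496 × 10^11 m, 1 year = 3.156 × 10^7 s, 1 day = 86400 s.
T₁ = 6.412 days = 553997 s
T₂ = 20.25 years = 6.3909 × 10^8 s
a₁ = 0.05916 AU = 8.85034 × 10^9 m
Kepler's third law: (T₂/T₁)² = (a₂/a₁)³  ⇒  a₂ = a₁ (T₂/T₁)^(2/3)
T₂/T₁ = 1153.6
(T₂/T₁)^(2/3) = 109.994
a₂ = 8.85034 × 10^9 m × 109.994 = 9.73486 × 10^11 m ≈ 6.507 AU

Final answer: a₂ = 6.507 AU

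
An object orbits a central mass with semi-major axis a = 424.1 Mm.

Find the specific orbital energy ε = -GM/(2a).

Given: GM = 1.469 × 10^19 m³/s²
a = 424.1 Mm = 4.241 × 10^8 m
GM = 1.469 × 10^19 m³/s²
2a = 8.482 × 10^8 m
ε = −GM/(2a) = -1.7319 × 10^10 J/kg ≈ -17.32 GJ/kg

Final answer: -17.32 GJ/kg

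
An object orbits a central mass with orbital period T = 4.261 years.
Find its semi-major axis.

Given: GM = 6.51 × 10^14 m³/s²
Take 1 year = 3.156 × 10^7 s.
T = 4.261 years = 1.34477 × 10^8 s
GM = 6.51 × 10^14 m³/s²
Kepler's third law: a³ = GM T² / (4π²)
T² = 1.80841 × 10^16 s²
a³ = (6.51 × 10^14) × (1.80841 × 10^16) / (4π²) = 2.98207 × 10^29 m³
a = (a³)^(1/3) = 6.68097 × 10^9 m ≈ 6.681 Gm

Final answer: 6.681 Gm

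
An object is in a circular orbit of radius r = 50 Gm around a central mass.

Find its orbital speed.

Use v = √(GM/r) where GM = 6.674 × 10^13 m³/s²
r = 50 Gm = 5 × 10^10 m
GM = 6.674 × 10^13 m³/s²
GM/r = (6.674 × 10^13) / (5 × 10^10) = 1334.8 m²/s²
v = √(GM/r) = 36.5349 m/s ≈ 36.53 m/s

Final answer: 36.53 m/s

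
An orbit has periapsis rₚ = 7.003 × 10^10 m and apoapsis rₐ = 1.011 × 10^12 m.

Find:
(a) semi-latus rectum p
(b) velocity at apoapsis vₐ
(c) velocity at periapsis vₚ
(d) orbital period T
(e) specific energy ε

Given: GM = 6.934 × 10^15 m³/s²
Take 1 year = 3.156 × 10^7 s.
rₚ = 7.003 × 10^10 m
rₐ = 1.011 × 10^12 m
GM = 6.934 × 10^15 m³/s²
a = (rₚ + rₐ)/2 = 5.40515 × 10^11 m
e = (rₐ − rₚ)/(rₐ + rₚ) = (9.4097 × 10^11) / (1.08103 × 10^12) = 0.870438
(a) 1 − e² = 0.242337;  p = a(1 − e²) = 5.40515 × 10^11 × 0.242337 = 1.30987 × 10^11 m ≈ 1.31 × 10^11 m
(b) vₐ² = GM (2/rₐ − 1/a) = 6.934 × 10^15 × (1.97824 × 10^-12 − 1.85009 × 10^-12) = 888.606 m²/s²;  vₐ = 29.8095 m/s ≈ 29.81 m/s
(c) vₚ² = GM (2/rₚ − 1/a) = 6.934 × 10^15 × (2.85592 × 10^-11 − 1.85009 × 10^-12) = 185201 m²/s²;  vₚ = 430.35 m/s ≈ 430.3 m/s
(d) a³ = 1.57915 × 10^35 m³;  T = 2π √(a³/GM) = 2π × 4.77221 × 10^9 s = 2.99847 × 10^10 s ≈ 950.1 years
(e) 2a = 1.08103 × 10^12 m;  ε = −GM/(2a) = -6414.25 J/kg ≈ -6.414 kJ/kg

Final answer:
(a) semi-latus rectum p = 1.31 × 10^11 m
(b) velocity at apoapsis vₐ = 29.81 m/s
(c) velocity at periapsis vₚ = 430.3 m/s
(d) orbital period T = 950.1 years
(e) specific energy ε = -6.414 kJ/kg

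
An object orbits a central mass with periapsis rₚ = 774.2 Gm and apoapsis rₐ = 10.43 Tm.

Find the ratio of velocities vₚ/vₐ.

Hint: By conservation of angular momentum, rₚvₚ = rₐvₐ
rₚ = 774.2 Gm = 7.742 × 10^11 m
rₐ = 10.43 Tm = 1.043 × 10^13 m
rₚvₚ = rₐvₐ  ⇒  vₚ/vₐ = rₐ/rₚ
vₚ/vₐ = (1.043 × 10^13) / (7.742 × 10^11) = 13.472

Final answer: vₚ/vₐ = 13.47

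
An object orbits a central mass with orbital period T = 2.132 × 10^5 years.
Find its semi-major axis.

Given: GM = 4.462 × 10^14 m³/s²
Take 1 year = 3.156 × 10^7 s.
T = 2.132 × 10^5 years = 6.72859 × 10^12 s
GM = 4.462 × 10^14 m³/s²
Kepler's third law: a³ = GM T² / (4π²)
T² = 4.5274 × 10^25 s²
a³ = (4.462 × 10^14) × (4.5274 × 10^25) / (4π²) = 5.11703 × 10^38 m³
a = (a³)^(1/3) = 7.99845 × 10^12 m ≈ 7.998 Tm

Final answer: 7.998 Tm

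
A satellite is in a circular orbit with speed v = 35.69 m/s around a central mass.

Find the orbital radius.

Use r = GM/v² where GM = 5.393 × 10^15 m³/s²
v = 35.69 m/s
GM = 5.393 × 10^15 m³/s²
v² = 1273.78 m²/s²
r = GM/v² = (5.393 × 10^15) / 1273.78 = 4.23387 × 10^12 m ≈ 4.234 Tm

Final answer: 4.234 Tm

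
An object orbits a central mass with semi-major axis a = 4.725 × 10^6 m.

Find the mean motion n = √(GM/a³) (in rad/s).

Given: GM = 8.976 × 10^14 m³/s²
a = 4.725 × 10^6 m
GM = 8.976 × 10^14 m³/s²
a³ = 1.05489 × 10^20 m³
GM/a³ = (8.976 × 10^14) / (1.05489 × 10^20) = 8.50898 × 10^-6 s⁻²
n = √(GM/a³) = 0.00291702 rad/s ≈ 0.002917 rad/s

Final answer: n = 0.002917 rad/s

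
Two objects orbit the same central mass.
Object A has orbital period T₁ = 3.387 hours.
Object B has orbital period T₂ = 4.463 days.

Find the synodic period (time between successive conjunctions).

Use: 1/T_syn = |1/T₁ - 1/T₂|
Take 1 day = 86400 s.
T₁ = 3.387 hours = 12193.2 s
T₂ = 4.463 days = 385603 s
1/T₁ = 8.20129 × 10^-5 s⁻¹
1/T₂ = 2.59334 × 10^-6 s⁻¹
|1/T₁ − 1/T₂| = 7.94196 × 10^-5 s⁻¹
T_syn = 1 / |1/T₁ − 1/T₂| = 12591.4 s ≈ 3.498 hours

Final answer: T_syn = 3.498 hours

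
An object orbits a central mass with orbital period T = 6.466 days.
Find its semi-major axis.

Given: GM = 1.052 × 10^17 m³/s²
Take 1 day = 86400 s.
T = 6.466 days = 558662 s
GM = 1.052 × 10^17 m³/s²
Kepler's third law: a³ = GM T² / (4π²)
T² = 3.12104 × 10^11 s²
a³ = (1.052 × 10^17) × (3.12104 × 10^11) / (4π²) = 8.31677 × 10^26 m³
a = (a³)^(1/3) = 9.40412 × 10^8 m ≈ 9.404 × 10^8 m

Final answer: 9.404 × 10^8 m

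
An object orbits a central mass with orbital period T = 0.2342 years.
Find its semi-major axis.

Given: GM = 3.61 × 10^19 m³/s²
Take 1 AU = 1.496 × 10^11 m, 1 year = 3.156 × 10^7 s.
T = 0.2342 years = 7.39135 × 10^6 s
GM = 3.61 × 10^19 m³/s²
Kepler's third law: a³ = GM T² / (4π²)
T² = 5.46321 × 10^13 s²
a³ = (3.61 × 10^19) × (5.46321 × 10^13) / (4π²) = 4.99569 × 10^31 m³
a = (a³)^(1/3) = 3.68297 × 10^10 m ≈ 0.2462 AU

Final answer: 0.2462 AU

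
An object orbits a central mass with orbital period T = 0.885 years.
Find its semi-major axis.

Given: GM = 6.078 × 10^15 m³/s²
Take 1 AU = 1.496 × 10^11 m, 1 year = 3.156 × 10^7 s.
T = 0.885 years = 2.79306 × 10^7 s
GM = 6.078 × 10^15 m³/s²
Kepler's third law: a³ = GM T² / (4π²)
T² = 7.80118 × 10^14 s²
a³ = (6.078 × 10^15) × (7.80118 × 10^14) / (4π²) = 1.20105 × 10^29 m³
a = (a³)^(1/3) = 4.93386 × 10^9 m ≈ 0.03298 AU

Final answer: 0.03298 AU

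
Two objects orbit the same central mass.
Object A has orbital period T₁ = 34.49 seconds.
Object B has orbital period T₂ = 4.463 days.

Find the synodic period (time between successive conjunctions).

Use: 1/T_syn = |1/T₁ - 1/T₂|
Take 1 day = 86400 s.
T₁ = 34.49 seconds
T₂ = 4.463 days = 385603 s
1/T₁ = 0.0289939 s⁻¹
1/T₂ = 2.59334 × 10^-6 s⁻¹
|1/T₁ − 1/T₂| = 0.0289913 s⁻¹
T_syn = 1 / |1/T₁ − 1/T₂| = 34.4931 s ≈ 34.49 seconds

Final answer: T_syn = 34.49 seconds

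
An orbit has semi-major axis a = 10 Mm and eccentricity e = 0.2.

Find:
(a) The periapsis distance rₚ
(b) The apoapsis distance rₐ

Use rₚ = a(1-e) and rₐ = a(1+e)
a = 10 Mm = 1 × 10^7 m
e = 0.2:  1 − e = 0.8,  1 + e = 1.2
(a) rₚ = a(1 − e) = 1 × 10^7 m × 0.8 = 8 × 10^6 m ≈ 8 Mm
(b) rₐ = a(1 + e) = 1 × 10^7 m × 1.2 = 1.2 × 10^7 m ≈ 12 Mm

Final answer:
(a) rₚ = 8 Mm
(b) rₐ = 12 Mm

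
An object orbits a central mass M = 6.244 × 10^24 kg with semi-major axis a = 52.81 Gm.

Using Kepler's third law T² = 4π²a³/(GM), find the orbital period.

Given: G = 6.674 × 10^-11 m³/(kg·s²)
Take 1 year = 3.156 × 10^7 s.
M = 6.244 × 10^24 kg
GM = G × M = 6.674 × 10^-11 × 6.244 × 10^24 = 4.16725 × 10^14 m³/s²
a = 52.81 Gm = 5.281 × 10^10 m
a³ = 1.47282 × 10^32 m³
T = 2π √(a³/GM) = 2π √((1.47282 × 10^32) / (4.16725 × 10^14)) = 2π × 5.94497 × 10^8 s
T = 3.73534 × 10^9 s ≈ 118.4 years

Final answer: 118.4 years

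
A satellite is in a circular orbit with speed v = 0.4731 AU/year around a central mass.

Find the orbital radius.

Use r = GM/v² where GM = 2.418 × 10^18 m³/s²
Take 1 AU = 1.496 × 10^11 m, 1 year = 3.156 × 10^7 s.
v = 0.4731 AU/year = 2242.58 m/s
GM = 2.418 × 10^18 m³/s²
v² = 5.02916 × 10^6 m²/s²
r = GM/v² = (2.418 × 10^18) / (5.02916 × 10^6) = 4.80796 × 10^11 m ≈ 3.214 AU

Final answer: 3.214 AU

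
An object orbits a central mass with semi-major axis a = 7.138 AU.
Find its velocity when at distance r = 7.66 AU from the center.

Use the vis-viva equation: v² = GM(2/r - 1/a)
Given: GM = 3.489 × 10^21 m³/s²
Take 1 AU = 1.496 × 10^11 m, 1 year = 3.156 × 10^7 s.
a = 7.138 AU = 1.06784 × 10^12 m
r = 7.66 AU = 1.14594 × 10^12 m
GM = 3.489 × 10^21 m³/s²
2/r − 1/a = 1.7453 × 10^-12 − 9.36466 × 10^-13 = 8.08832 × 10^-13 m⁻¹
v² = GM (2/r − 1/a) = 2.82202 × 10^9 m²/s²
v = 53122.7 m/s ≈ 11.21 AU/year

Final answer: 11.21 AU/year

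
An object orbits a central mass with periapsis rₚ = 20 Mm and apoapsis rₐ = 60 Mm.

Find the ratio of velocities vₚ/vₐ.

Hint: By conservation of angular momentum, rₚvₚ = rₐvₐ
rₚ = 20 Mm = 2 × 10^7 m
rₐ = 60 Mm = 6 × 10^7 m
rₚvₚ = rₐvₐ  ⇒  vₚ/vₐ = rₐ/rₚ
vₚ/vₐ = (6 × 10^7) / (2 × 10^7) = 3

Final answer: vₚ/vₐ = 3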